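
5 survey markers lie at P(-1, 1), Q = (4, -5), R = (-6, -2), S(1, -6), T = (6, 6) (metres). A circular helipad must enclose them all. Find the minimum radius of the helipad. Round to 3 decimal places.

7.267

The minimum enclosing circle is determined by three boundary points: R, S, T.
Their circumcentre is (0.5, 1.25) with r² = 52.8125.
The farthest remaining point Q is at distance² 51.3125 ≤ 52.8125.
r = √(52.8125) ≈ 7.267.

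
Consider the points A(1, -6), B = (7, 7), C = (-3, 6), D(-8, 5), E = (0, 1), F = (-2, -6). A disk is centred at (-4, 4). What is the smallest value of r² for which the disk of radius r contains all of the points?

130

The required radius is the distance from (-4, 4) to the farthest point.
Squared distances: 125, 130, 5, 17, 25, 104.
Maximum is 130, attained at B.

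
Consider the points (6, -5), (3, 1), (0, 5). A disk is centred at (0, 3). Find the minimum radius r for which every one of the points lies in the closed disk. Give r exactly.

10

The required radius is the distance from (0, 3) to the farthest point.
Squared distances: 100, 13, 4.
Maximum is 100, attained at (6, -5).
r = √100 = 10.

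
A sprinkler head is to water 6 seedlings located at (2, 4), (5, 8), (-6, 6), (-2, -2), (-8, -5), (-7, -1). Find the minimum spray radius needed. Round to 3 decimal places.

9.192

The minimum enclosing circle of a finite set is fixed by two of the points (as a diameter) or three (as a circumcircle).
The farthest pair is (5, 8)–(-8, -5) with squared distance 338. The circle on this segment as diameter has centre (-1.5, 1.5) and r² = 338/4 = 84.5.
Check (2, 4): distance² to centre = 18.5 ≤ 84.5, so it lies inside.
All remaining points lie in this disk, and no smaller disk contains both endpoints, so this is the minimum enclosing circle.
r = √(84.5) ≈ 9.192.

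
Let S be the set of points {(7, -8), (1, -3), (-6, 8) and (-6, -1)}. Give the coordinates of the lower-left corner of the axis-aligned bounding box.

x-range [-6, 7], y-range [-8, 8].
The lower-left corner is (-6, -8).

(-6, -8)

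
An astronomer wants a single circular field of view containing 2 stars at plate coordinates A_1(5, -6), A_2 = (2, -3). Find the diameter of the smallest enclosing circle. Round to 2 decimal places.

The smallest circle enclosing two points has them as diameter endpoints.
Centre = midpoint = (3.5, -4.5); r² = |A_1A_2|²/4 = 18/4 = 4.5.
Diameter = 2r = 2√(4.5) ≈ 4.24.

4.24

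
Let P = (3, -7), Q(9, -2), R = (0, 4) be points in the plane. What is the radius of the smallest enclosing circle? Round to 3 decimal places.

5.946

Side lengths²: PQ² = 61, PR² = 130, QR² = 117.
Since PR² = 130 < 117 + 61 = 178, the triangle is acute, so the smallest enclosing circle is the circumcircle.
Circumcentre = (169/54, -19/18), r² = 51545/1458.
r = √(51545/1458) ≈ 5.946.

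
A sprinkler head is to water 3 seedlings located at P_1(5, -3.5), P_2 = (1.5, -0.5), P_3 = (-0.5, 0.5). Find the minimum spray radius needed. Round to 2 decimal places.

3.40

Side lengths²: P_1P_2² = 21.25, P_1P_3² = 46.25, P_2P_3² = 5.
Since P_1P_3² = 46.25 ≥ 21.25 + 5 = 26.25, the angle opposite P_1P_3 is not acute, so the smallest enclosing circle has P_1P_3 as diameter.
Centre = midpoint of P_1P_3 = (2.25, -1.5), r² = 46.25/4 = 11.5625.
r = √(11.5625) ≈ 3.40.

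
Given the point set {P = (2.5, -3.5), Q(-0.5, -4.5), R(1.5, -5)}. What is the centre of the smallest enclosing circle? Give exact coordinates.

Side lengths²: PQ² = 10, PR² = 3.25, QR² = 4.25.
Since PQ² = 10 ≥ 4.25 + 3.25 = 7.5, the angle opposite PQ is not acute, so the smallest enclosing circle has PQ as diameter.
Centre = midpoint of PQ = (1, -4), r² = 10/4 = 2.5.
Centre = (1, -4).

(1, -4)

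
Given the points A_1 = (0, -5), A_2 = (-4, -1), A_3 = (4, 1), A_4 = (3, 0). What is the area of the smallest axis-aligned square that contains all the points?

64

The bounding box has width 8 and height 6.
An axis-aligned square enclosing the set must have side ≥ max(width, height).
So the minimum side is max(8, 6) = 8.
Area = 8² = 64.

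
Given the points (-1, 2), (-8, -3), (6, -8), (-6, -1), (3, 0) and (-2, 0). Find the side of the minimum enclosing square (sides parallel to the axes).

The bounding box has width 14 and height 10.
An axis-aligned square enclosing the set must have side ≥ max(width, height).
So the minimum side is max(14, 10) = 14.

14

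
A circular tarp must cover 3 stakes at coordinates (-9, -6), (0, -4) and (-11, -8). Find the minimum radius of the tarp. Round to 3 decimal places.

5.852

Call the three points A, B, C in the order given.
Side lengths²: AB² = 85, AC² = 8, BC² = 137.
Since BC² = 137 ≥ 85 + 8 = 93, the angle opposite BC is not acute, so the smallest enclosing circle has BC as diameter.
Centre = midpoint of BC = (-5.5, -6), r² = 137/4 = 34.25.
r = √(34.25) ≈ 5.852.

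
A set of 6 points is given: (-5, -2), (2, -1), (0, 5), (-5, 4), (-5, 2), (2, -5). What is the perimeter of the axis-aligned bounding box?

Width = max x − min x = 2 − (-5) = 7.
Height = max y − min y = 5 − (-5) = 10.
Perimeter = 2(7 + 10) = 34.

34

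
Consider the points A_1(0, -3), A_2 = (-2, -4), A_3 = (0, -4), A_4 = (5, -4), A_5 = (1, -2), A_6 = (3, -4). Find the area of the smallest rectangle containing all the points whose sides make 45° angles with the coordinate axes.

In coordinates u = x + y, v = x − y the rectangle is axis-aligned; the map (x,y)→(u,v) scales areas by 2.
u-values: -3, -6, -4, 1, -1, -1; range = 1 − (-6) = 7.
v-values: 3, 2, 4, 9, 3, 7; range = 9 − 2 = 7.
Area = (7 × 7) / 2 = 24.5.

24.5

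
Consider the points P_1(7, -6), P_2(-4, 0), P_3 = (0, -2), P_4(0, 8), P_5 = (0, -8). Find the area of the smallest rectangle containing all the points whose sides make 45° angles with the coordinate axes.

In coordinates u = x + y, v = x − y the rectangle is axis-aligned; the map (x,y)→(u,v) scales areas by 2.
u-values: 1, -4, -2, 8, -8; range = 8 − (-8) = 16.
v-values: 13, -4, 2, -8, 8; range = 13 − (-8) = 21.
Area = (16 × 21) / 2 = 168.

168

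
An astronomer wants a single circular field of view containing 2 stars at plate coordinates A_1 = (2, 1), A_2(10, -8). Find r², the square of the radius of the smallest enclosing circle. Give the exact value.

The smallest circle enclosing two points has them as diameter endpoints.
Centre = midpoint = (6, -3.5); r² = |A_1A_2|²/4 = 145/4 = 36.25.

36.25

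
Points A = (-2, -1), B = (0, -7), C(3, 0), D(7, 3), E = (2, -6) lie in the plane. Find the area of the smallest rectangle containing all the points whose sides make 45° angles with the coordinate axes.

76.5

In coordinates u = x + y, v = x − y the rectangle is axis-aligned; the map (x,y)→(u,v) scales areas by 2.
u-values: -3, -7, 3, 10, -4; range = 10 − (-7) = 17.
v-values: -1, 7, 3, 4, 8; range = 8 − (-1) = 9.
Area = (17 × 9) / 2 = 76.5.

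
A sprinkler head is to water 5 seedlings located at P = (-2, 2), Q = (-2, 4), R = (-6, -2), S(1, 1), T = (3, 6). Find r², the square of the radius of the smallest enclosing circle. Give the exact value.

36.25

The minimum enclosing circle of a finite set is fixed by two of the points (as a diameter) or three (as a circumcircle).
The farthest pair is R–T with squared distance 145. The circle on this segment as diameter has centre (-1.5, 2) and r² = 145/4 = 36.25.
Check P: distance² to centre = 0.25 ≤ 36.25, so it lies inside.
All remaining points lie in this disk, and no smaller disk contains both endpoints, so this is the minimum enclosing circle.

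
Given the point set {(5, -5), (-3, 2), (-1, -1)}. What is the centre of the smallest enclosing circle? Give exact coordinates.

Call the three points A, B, C in the order given.
Side lengths²: AB² = 113, AC² = 52, BC² = 13.
Since AB² = 113 ≥ 52 + 13 = 65, the angle opposite AB is not acute, so the smallest enclosing circle has AB as diameter.
Centre = midpoint of AB = (1, -1.5), r² = 113/4 = 28.25.
Centre = (1, -1.5).

(1, -1.5)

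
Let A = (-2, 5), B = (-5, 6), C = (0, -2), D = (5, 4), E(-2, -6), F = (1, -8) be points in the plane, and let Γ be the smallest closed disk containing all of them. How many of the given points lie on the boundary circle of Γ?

3

By Welzl's lemma the MEC is supported by two points (diametrically opposite) or three points (on a circumcircle).
The minimum enclosing circle is determined by three boundary points: B, D, F.
Their circumcentre is (-1.125, -0.625) with r² = 58.90625.
The farthest remaining point A is at distance² 32.40625 ≤ 58.90625.
The points at distance exactly r from the centre are B, D, F — 3 points.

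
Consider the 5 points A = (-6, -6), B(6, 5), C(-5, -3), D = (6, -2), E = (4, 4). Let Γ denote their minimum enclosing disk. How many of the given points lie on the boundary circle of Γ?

2

The farthest pair is A–B with squared distance 265. The circle on this segment as diameter has centre (0, -0.5) and r² = 265/4 = 66.25.
Check C: distance² to centre = 31.25 ≤ 66.25, so it lies inside.
All remaining points lie in this disk, and no smaller disk contains both endpoints, so this is the minimum enclosing circle.
The points at distance exactly r from the centre are A, B — 2 points.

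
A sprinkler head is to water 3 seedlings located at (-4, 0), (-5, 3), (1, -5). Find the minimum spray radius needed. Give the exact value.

Call the three points A, B, C in the order given.
Side lengths²: AB² = 10, AC² = 50, BC² = 100.
Since BC² = 100 ≥ 50 + 10 = 60, the angle opposite BC is not acute, so the smallest enclosing circle has BC as diameter.
Centre = midpoint of BC = (-2, -1), r² = 100/4 = 25.
r = √25 = 5.

5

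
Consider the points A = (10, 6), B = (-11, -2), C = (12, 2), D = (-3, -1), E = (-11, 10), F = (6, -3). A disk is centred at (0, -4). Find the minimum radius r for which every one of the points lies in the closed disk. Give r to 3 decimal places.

The required radius is the distance from (0, -4) to the farthest point.
Squared distances: 200, 125, 180, 18, 317, 37.
Maximum is 317, attained at E.
r = √317 ≈ 17.804.

17.804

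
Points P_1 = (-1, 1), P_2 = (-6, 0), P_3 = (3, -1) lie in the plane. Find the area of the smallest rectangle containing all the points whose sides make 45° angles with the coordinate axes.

In coordinates u = x + y, v = x − y the rectangle is axis-aligned; the map (x,y)→(u,v) scales areas by 2.
u-values: 0, -6, 2; range = 2 − (-6) = 8.
v-values: -2, -6, 4; range = 4 − (-6) = 10.
Area = (8 × 10) / 2 = 40.

40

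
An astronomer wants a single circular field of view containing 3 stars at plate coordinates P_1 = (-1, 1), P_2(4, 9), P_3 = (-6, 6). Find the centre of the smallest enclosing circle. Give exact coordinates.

(-17/26, 165/26)

Side lengths²: P_1P_2² = 89, P_1P_3² = 50, P_2P_3² = 109.
Since P_2P_3² = 109 < 89 + 50 = 139, the triangle is acute, so the smallest enclosing circle is the circumcircle.
Circumcentre = (-17/26, 165/26), r² = 9701/338.
Centre = (-17/26, 165/26).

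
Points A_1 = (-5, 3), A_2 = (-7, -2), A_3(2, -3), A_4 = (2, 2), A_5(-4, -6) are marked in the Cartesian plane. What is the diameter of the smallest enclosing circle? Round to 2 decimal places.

10.33

A smallest enclosing disk is always determined by at most three of the input points on its boundary.
The minimum enclosing circle is determined by three boundary points: A_1, A_4, A_5.
Their circumcentre is (-63/31, -38/31) with r² = 25625/961.
The farthest remaining point A_2 is at distance² 24292/961 ≤ 25625/961.
Diameter = 2r = 2√(25625/961) ≈ 10.33.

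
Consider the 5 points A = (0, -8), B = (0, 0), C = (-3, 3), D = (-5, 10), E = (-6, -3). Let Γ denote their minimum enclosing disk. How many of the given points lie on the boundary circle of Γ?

The farthest pair is A–D with squared distance 349. The circle on this segment as diameter has centre (-2.5, 1) and r² = 349/4 = 87.25.
Check B: distance² to centre = 7.25 ≤ 87.25, so it lies inside.
All remaining points lie in this disk, and no smaller disk contains both endpoints, so this is the minimum enclosing circle.
The points at distance exactly r from the centre are A, D — 2 points.

2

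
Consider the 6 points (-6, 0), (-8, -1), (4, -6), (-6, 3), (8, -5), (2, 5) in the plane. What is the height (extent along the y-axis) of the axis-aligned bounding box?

11

max y = 5, min y = -6, so height = 11.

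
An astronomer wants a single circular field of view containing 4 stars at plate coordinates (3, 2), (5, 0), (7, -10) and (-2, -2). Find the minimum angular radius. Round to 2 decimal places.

The minimum enclosing circle of a finite set is fixed by two of the points (as a diameter) or three (as a circumcircle).
The minimum enclosing circle is determined by three boundary points: (3, 2), (7, -10), (-2, -2).
Their circumcentre is (151/38, -165/38) with r² = 29725/722.
The farthest remaining point (5, 0) is at distance² 14373/722 ≤ 29725/722.
r = √(29725/722) ≈ 6.42.

6.42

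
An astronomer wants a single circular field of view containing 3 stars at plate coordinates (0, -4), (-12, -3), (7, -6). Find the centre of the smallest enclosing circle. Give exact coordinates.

(-2.5, -4.5)

Call the three points A, B, C in the order given.
Side lengths²: AB² = 145, AC² = 53, BC² = 370.
Since BC² = 370 ≥ 145 + 53 = 198, the angle opposite BC is not acute, so the smallest enclosing circle has BC as diameter.
Centre = midpoint of BC = (-2.5, -4.5), r² = 370/4 = 92.5.
Centre = (-2.5, -4.5).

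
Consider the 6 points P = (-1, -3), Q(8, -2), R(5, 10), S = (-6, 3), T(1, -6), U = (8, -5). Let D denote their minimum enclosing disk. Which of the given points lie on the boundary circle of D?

The minimum enclosing circle of a finite set is fixed by two of the points (as a diameter) or three (as a circumcircle).
The minimum enclosing circle is determined by three boundary points: R, S, U.
Their circumcentre is (79/31, 53/31) with r² = 71825/961.
The farthest remaining point T is at distance² 59425/961 ≤ 71825/961.
The points at distance exactly r from the centre are R, S, U — 3 points.

R, S, U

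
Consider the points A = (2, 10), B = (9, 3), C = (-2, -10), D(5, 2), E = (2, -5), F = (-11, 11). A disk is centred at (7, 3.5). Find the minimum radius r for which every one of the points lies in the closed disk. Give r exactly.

19.5

The required radius is the distance from (7, 3.5) to the farthest point.
Squared distances: 67.25, 4.25, 263.25, 6.25, 97.25, 380.25.
Maximum is 380.25, attained at F.
r = √(380.25) = 19.5.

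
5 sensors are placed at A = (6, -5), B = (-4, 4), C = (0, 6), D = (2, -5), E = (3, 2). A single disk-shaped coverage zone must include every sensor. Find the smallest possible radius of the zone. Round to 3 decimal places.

A smallest enclosing disk is always determined by at most three of the input points on its boundary.
The farthest pair is A–B with squared distance 181. The circle on this segment as diameter has centre (1, -0.5) and r² = 181/4 = 45.25.
Check C: distance² to centre = 43.25 ≤ 45.25, so it lies inside.
All remaining points lie in this disk, and no smaller disk contains both endpoints, so this is the minimum enclosing circle.
r = √(45.25) ≈ 6.727.

6.727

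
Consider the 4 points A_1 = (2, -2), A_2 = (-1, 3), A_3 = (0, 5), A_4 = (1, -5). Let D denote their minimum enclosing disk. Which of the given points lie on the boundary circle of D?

A smallest enclosing disk is always determined by at most three of the input points on its boundary.
The farthest pair is A_3–A_4 with squared distance 101. The circle on this segment as diameter has centre (0.5, 0) and r² = 101/4 = 25.25.
Check A_1: distance² to centre = 6.25 ≤ 25.25, so it lies inside.
All remaining points lie in this disk, and no smaller disk contains both endpoints, so this is the minimum enclosing circle.
The points at distance exactly r from the centre are A_3, A_4 — 2 points.

A_3, A_4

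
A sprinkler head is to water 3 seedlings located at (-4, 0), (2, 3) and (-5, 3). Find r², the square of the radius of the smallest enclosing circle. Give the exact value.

12.5

Call the three points A, B, C in the order given.
Side lengths²: AB² = 45, AC² = 10, BC² = 49.
Since BC² = 49 < 45 + 10 = 55, the triangle is acute, so the smallest enclosing circle is the circumcircle.
Circumcentre = (-1.5, 2.5), r² = 12.5.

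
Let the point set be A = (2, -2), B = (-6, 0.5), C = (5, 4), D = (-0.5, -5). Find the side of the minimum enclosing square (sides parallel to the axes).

11

The bounding box has width 11 and height 9.
An axis-aligned square enclosing the set must have side ≥ max(width, height).
So the minimum side is max(11, 9) = 11.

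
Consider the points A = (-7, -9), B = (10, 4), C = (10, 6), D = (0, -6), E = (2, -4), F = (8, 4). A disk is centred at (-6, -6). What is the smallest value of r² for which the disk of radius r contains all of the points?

400

The required radius is the distance from (-6, -6) to the farthest point.
Squared distances: 10, 356, 400, 36, 68, 296.
Maximum is 400, attained at C.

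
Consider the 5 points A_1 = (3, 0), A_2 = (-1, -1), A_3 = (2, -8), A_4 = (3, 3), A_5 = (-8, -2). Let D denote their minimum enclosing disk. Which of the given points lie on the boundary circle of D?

By Welzl's lemma the MEC is supported by two points (diametrically opposite) or three points (on a circumcircle).
The minimum enclosing circle is determined by three boundary points: A_3, A_4, A_5.
Their circumcentre is (-75/58, -125/58) with r² = 75701/1682.
The farthest remaining point A_1 is at distance² 38813/1682 ≤ 75701/1682.
The points at distance exactly r from the centre are A_3, A_4, A_5 — 3 points.

A_3, A_4, A_5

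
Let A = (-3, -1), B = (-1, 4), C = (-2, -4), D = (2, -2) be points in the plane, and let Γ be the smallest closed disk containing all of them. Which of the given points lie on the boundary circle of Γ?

The minimum enclosing circle of a finite set is fixed by two of the points (as a diameter) or three (as a circumcircle).
The farthest pair is B–C with squared distance 65. The circle on this segment as diameter has centre (-1.5, 0) and r² = 65/4 = 16.25.
Check A: distance² to centre = 3.25 ≤ 16.25, so it lies inside.
All remaining points lie in this disk, and no smaller disk contains both endpoints, so this is the minimum enclosing circle.
The points at distance exactly r from the centre are B, C, D — 3 points.

B, C, D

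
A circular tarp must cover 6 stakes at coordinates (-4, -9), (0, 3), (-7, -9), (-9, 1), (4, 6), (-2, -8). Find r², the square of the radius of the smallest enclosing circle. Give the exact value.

A smallest enclosing disk is always determined by at most three of the input points on its boundary.
The farthest pair is (-7, -9)–(4, 6) with squared distance 346. The circle on this segment as diameter has centre (-1.5, -1.5) and r² = 346/4 = 86.5.
Check (-4, -9): distance² to centre = 62.5 ≤ 86.5, so it lies inside.
All remaining points lie in this disk, and no smaller disk contains both endpoints, so this is the minimum enclosing circle.

86.5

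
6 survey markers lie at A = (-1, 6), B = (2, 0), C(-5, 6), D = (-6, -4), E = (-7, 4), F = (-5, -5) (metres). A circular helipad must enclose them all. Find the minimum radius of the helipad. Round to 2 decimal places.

5.85

The farthest pair is A–F with squared distance 137. The circle on this segment as diameter has centre (-3, 0.5) and r² = 137/4 = 34.25.
Check B: distance² to centre = 25.25 ≤ 34.25, so it lies inside.
All remaining points lie in this disk, and no smaller disk contains both endpoints, so this is the minimum enclosing circle.
r = √(34.25) ≈ 5.85.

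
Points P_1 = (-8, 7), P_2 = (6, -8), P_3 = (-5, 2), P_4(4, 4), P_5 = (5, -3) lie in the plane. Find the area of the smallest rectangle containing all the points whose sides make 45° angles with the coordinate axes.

In coordinates u = x + y, v = x − y the rectangle is axis-aligned; the map (x,y)→(u,v) scales areas by 2.
u-values: -1, -2, -3, 8, 2; range = 8 − (-3) = 11.
v-values: -15, 14, -7, 0, 8; range = 14 − (-15) = 29.
Area = (11 × 29) / 2 = 159.5.

159.5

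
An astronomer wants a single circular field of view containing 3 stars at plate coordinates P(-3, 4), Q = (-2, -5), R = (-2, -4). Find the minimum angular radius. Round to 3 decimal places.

4.528

Side lengths²: PQ² = 82, PR² = 65, QR² = 1.
Since PQ² = 82 ≥ 65 + 1 = 66, the angle opposite PQ is not acute, so the smallest enclosing circle has PQ as diameter.
Centre = midpoint of PQ = (-2.5, -0.5), r² = 82/4 = 20.5.
r = √(20.5) ≈ 4.528.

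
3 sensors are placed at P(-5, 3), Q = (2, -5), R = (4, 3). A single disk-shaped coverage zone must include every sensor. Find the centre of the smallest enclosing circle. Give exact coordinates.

(-0.5, -0.125)

Side lengths²: PQ² = 113, PR² = 81, QR² = 68.
Since PQ² = 113 < 81 + 68 = 149, the triangle is acute, so the smallest enclosing circle is the circumcircle.
Circumcentre = (-0.5, -0.125), r² = 30.015625.
Centre = (-0.5, -0.125).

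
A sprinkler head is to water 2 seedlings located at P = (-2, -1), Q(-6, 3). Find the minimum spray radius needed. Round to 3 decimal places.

The smallest circle enclosing two points has them as diameter endpoints.
Centre = midpoint = (-4, 1); r² = |PQ|²/4 = 32/4 = 8.
r = √8 ≈ 2.828.

2.828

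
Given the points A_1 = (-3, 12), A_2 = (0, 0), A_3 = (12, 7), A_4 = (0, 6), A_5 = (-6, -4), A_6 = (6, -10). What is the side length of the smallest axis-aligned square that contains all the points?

The bounding box has width 18 and height 22.
An axis-aligned square enclosing the set must have side ≥ max(width, height).
So the minimum side is max(18, 22) = 22.

22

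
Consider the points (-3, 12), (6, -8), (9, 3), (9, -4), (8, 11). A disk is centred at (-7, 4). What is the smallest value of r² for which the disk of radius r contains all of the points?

320

The required radius is the distance from (-7, 4) to the farthest point.
Squared distances: 80, 313, 257, 320, 274.
Maximum is 320, attained at (9, -4).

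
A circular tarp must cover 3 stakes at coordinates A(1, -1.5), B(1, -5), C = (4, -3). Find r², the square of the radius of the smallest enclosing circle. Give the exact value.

4.0625

Side lengths²: AB² = 12.25, AC² = 11.25, BC² = 13.
Since BC² = 13 < 12.25 + 11.25 = 23.5, the triangle is acute, so the smallest enclosing circle is the circumcircle.
Circumcentre = (2, -3.25), r² = 4.0625.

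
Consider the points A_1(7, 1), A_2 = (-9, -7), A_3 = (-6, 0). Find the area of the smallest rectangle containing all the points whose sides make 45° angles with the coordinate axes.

144

In coordinates u = x + y, v = x − y the rectangle is axis-aligned; the map (x,y)→(u,v) scales areas by 2.
u-values: 8, -16, -6; range = 8 − (-16) = 24.
v-values: 6, -2, -6; range = 6 − (-6) = 12.
Area = (24 × 12) / 2 = 144.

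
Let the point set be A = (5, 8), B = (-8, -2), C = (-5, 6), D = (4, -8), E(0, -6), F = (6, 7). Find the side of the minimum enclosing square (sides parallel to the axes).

16

The bounding box has width 14 and height 16.
An axis-aligned square enclosing the set must have side ≥ max(width, height).
So the minimum side is max(14, 16) = 16.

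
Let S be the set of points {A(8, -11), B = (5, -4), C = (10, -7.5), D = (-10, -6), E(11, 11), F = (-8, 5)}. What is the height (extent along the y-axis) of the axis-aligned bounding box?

max y = 11, min y = -11, so height = 22.

22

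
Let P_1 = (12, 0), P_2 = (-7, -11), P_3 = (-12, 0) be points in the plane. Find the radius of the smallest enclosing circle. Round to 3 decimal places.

12.058

Side lengths²: P_1P_2² = 482, P_1P_3² = 576, P_2P_3² = 146.
Since P_1P_3² = 576 < 482 + 146 = 628, the triangle is acute, so the smallest enclosing circle is the circumcircle.
Circumcentre = (0, -13/11), r² = 17593/121.
r = √(17593/121) ≈ 12.058.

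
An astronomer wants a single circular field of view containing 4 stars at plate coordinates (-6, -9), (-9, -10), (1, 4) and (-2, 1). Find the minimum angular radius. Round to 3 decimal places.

The minimum enclosing circle of a finite set is fixed by two of the points (as a diameter) or three (as a circumcircle).
The farthest pair is (-9, -10)–(1, 4) with squared distance 296. The circle on this segment as diameter has centre (-4, -3) and r² = 296/4 = 74.
Check (-6, -9): distance² to centre = 40 ≤ 74, so it lies inside.
All remaining points lie in this disk, and no smaller disk contains both endpoints, so this is the minimum enclosing circle.
r = √74 ≈ 8.602.

8.602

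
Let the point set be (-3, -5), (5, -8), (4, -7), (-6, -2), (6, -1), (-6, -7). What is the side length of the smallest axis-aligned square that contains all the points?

The bounding box has width 12 and height 7.
An axis-aligned square enclosing the set must have side ≥ max(width, height).
So the minimum side is max(12, 7) = 12.

12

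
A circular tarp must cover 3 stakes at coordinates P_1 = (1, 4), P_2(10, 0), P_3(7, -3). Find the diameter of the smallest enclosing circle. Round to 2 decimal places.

Side lengths²: P_1P_2² = 97, P_1P_3² = 85, P_2P_3² = 18.
Since P_1P_2² = 97 < 85 + 18 = 103, the triangle is acute, so the smallest enclosing circle is the circumcircle.
Circumcentre = (139/26, 43/26), r² = 8245/338.
Diameter = 2r = 2√(8245/338) ≈ 9.88.

9.88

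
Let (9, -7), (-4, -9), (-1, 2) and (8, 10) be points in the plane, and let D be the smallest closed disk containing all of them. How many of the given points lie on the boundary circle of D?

2

A smallest enclosing disk is always determined by at most three of the input points on its boundary.
The farthest pair is (-4, -9)–(8, 10) with squared distance 505. The circle on this segment as diameter has centre (2, 0.5) and r² = 505/4 = 126.25.
Check (9, -7): distance² to centre = 105.25 ≤ 126.25, so it lies inside.
All remaining points lie in this disk, and no smaller disk contains both endpoints, so this is the minimum enclosing circle.
The points at distance exactly r from the centre are (-4, -9), (8, 10) — 2 points.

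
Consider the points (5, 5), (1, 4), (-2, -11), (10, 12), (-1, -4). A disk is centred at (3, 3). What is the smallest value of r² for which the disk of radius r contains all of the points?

The required radius is the distance from (3, 3) to the farthest point.
Squared distances: 8, 5, 221, 130, 65.
Maximum is 221, attained at (-2, -11).

221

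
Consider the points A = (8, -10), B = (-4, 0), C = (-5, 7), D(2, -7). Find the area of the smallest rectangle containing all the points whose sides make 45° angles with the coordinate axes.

In coordinates u = x + y, v = x − y the rectangle is axis-aligned; the map (x,y)→(u,v) scales areas by 2.
u-values: -2, -4, 2, -5; range = 2 − (-5) = 7.
v-values: 18, -4, -12, 9; range = 18 − (-12) = 30.
Area = (7 × 30) / 2 = 105.

105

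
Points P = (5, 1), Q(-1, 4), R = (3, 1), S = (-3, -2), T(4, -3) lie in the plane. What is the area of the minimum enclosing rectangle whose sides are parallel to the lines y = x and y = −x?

66

In coordinates u = x + y, v = x − y the rectangle is axis-aligned; the map (x,y)→(u,v) scales areas by 2.
u-values: 6, 3, 4, -5, 1; range = 6 − (-5) = 11.
v-values: 4, -5, 2, -1, 7; range = 7 − (-5) = 12.
Area = (11 × 12) / 2 = 66.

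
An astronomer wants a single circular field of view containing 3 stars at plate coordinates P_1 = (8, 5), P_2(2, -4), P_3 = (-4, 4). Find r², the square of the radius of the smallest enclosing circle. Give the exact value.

Side lengths²: P_1P_2² = 117, P_1P_3² = 145, P_2P_3² = 100.
Since P_1P_3² = 145 < 117 + 100 = 217, the triangle is acute, so the smallest enclosing circle is the circumcircle.
Circumcentre = (37/17, 81/34), r² = 47125/1156.

47125/1156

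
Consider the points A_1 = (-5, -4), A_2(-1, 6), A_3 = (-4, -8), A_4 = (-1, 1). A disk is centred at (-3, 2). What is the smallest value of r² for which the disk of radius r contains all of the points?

101

The required radius is the distance from (-3, 2) to the farthest point.
Squared distances: 40, 20, 101, 5.
Maximum is 101, attained at A_3.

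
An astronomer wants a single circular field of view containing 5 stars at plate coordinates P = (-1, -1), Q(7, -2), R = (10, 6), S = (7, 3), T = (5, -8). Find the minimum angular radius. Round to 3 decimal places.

7.508

By Welzl's lemma the MEC is supported by two points (diametrically opposite) or three points (on a circumcircle).
The minimum enclosing circle is determined by three boundary points: P, R, T.
Their circumcentre is (6.5, -9/14) with r² = 5525/98.
The farthest remaining point S is at distance² 1325/98 ≤ 5525/98.
r = √(5525/98) ≈ 7.508.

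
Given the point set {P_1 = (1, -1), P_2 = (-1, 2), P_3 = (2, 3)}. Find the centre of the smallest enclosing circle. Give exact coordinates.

Side lengths²: P_1P_2² = 13, P_1P_3² = 17, P_2P_3² = 10.
Since P_1P_3² = 17 < 13 + 10 = 23, the triangle is acute, so the smallest enclosing circle is the circumcircle.
Circumcentre = (21/22, 25/22), r² = 1105/242.
Centre = (21/22, 25/22).

(21/22, 25/22)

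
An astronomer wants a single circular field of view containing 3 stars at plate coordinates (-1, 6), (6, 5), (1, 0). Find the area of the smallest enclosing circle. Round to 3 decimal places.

49.087

Call the three points A, B, C in the order given.
Side lengths²: AB² = 50, AC² = 40, BC² = 50.
Since BC² = 50 < 50 + 40 = 90, the triangle is acute, so the smallest enclosing circle is the circumcircle.
Circumcentre = (2.25, 3.75), r² = 15.625.
Area = π·r² = π·15.625 ≈ 49.087.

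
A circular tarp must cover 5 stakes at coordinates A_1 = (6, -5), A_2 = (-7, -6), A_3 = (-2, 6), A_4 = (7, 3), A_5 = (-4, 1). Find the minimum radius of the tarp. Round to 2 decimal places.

8.32

The farthest pair is A_2–A_4 with squared distance 277. The circle on this segment as diameter has centre (0, -1.5) and r² = 277/4 = 69.25.
Check A_1: distance² to centre = 48.25 ≤ 69.25, so it lies inside.
All remaining points lie in this disk, and no smaller disk contains both endpoints, so this is the minimum enclosing circle.
r = √(69.25) ≈ 8.32.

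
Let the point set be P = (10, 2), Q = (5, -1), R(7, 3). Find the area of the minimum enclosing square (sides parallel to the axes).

25

The bounding box has width 5 and height 4.
An axis-aligned square enclosing the set must have side ≥ max(width, height).
So the minimum side is max(5, 4) = 5.
Area = 5² = 25.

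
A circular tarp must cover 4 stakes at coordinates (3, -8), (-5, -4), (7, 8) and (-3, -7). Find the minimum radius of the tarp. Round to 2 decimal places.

The farthest pair is (7, 8)–(-3, -7) with squared distance 325. The circle on this segment as diameter has centre (2, 0.5) and r² = 325/4 = 81.25.
Check (3, -8): distance² to centre = 73.25 ≤ 81.25, so it lies inside.
All remaining points lie in this disk, and no smaller disk contains both endpoints, so this is the minimum enclosing circle.
r = √(81.25) ≈ 9.01.

9.01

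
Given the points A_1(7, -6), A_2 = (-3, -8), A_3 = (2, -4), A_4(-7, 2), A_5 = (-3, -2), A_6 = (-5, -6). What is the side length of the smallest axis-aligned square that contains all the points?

14

The bounding box has width 14 and height 10.
An axis-aligned square enclosing the set must have side ≥ max(width, height).
So the minimum side is max(14, 10) = 14.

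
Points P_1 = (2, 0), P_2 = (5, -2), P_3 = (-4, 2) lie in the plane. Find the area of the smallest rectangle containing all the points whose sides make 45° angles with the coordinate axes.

32.5

In coordinates u = x + y, v = x − y the rectangle is axis-aligned; the map (x,y)→(u,v) scales areas by 2.
u-values: 2, 3, -2; range = 3 − (-2) = 5.
v-values: 2, 7, -6; range = 7 − (-6) = 13.
Area = (5 × 13) / 2 = 32.5.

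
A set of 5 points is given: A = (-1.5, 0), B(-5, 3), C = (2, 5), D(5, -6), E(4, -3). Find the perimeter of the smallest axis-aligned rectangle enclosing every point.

42

Width = max x − min x = 5 − (-5) = 10.
Height = max y − min y = 5 − (-6) = 11.
Perimeter = 2(10 + 11) = 42.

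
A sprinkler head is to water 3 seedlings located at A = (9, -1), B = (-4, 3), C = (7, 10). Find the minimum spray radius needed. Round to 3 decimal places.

7.343

Side lengths²: AB² = 185, AC² = 125, BC² = 170.
Since AB² = 185 < 170 + 125 = 295, the triangle is acute, so the smallest enclosing circle is the circumcircle.
Circumcentre = (179/54, 197/54), r² = 78625/1458.
r = √(78625/1458) ≈ 7.343.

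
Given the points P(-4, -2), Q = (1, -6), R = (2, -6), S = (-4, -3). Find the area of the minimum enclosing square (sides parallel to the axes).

36

The bounding box has width 6 and height 4.
An axis-aligned square enclosing the set must have side ≥ max(width, height).
So the minimum side is max(6, 4) = 6.
Area = 6² = 36.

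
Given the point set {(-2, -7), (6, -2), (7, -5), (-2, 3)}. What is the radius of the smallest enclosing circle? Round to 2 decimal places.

6.17

The minimum enclosing circle of a finite set is fixed by two of the points (as a diameter) or three (as a circumcircle).
The minimum enclosing circle is determined by three boundary points: (-2, -7), (7, -5), (-2, 3).
Their circumcentre is (29/18, -2) with r² = 12325/324.
The farthest remaining point (6, -2) is at distance² 6241/324 ≤ 12325/324.
r = √(12325/324) ≈ 6.17.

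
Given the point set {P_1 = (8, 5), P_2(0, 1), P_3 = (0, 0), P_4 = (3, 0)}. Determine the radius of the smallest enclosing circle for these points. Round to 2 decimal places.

By Welzl's lemma the MEC is supported by two points (diametrically opposite) or three points (on a circumcircle).
The farthest pair is P_1–P_3 with squared distance 89. The circle on this segment as diameter has centre (4, 2.5) and r² = 89/4 = 22.25.
Check P_2: distance² to centre = 18.25 ≤ 22.25, so it lies inside.
All remaining points lie in this disk, and no smaller disk contains both endpoints, so this is the minimum enclosing circle.
r = √(22.25) ≈ 4.72.

4.72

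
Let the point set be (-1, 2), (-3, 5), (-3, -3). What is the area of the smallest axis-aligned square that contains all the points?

64

The bounding box has width 2 and height 8.
An axis-aligned square enclosing the set must have side ≥ max(width, height).
So the minimum side is max(2, 8) = 8.
Area = 8² = 64.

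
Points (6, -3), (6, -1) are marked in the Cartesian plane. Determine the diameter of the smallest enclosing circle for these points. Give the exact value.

The smallest circle enclosing two points has them as diameter endpoints.
Centre = midpoint = (6, -2); r² = |(6, -3)−(6, -1)|²/4 = 4/4 = 1.
Diameter = 2r = 2√1 = 2.

2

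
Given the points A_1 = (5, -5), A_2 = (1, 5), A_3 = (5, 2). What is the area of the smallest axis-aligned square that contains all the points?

The bounding box has width 4 and height 10.
An axis-aligned square enclosing the set must have side ≥ max(width, height).
So the minimum side is max(4, 10) = 10.
Area = 10² = 100.

100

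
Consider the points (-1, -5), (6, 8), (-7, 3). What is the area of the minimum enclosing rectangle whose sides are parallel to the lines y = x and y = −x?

140

In coordinates u = x + y, v = x − y the rectangle is axis-aligned; the map (x,y)→(u,v) scales areas by 2.
u-values: -6, 14, -4; range = 14 − (-6) = 20.
v-values: 4, -2, -10; range = 4 − (-10) = 14.
Area = (20 × 14) / 2 = 140.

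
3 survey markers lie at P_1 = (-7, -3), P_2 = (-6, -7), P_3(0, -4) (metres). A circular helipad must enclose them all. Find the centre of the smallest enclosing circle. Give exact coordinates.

(-65/18, -77/18)

Side lengths²: P_1P_2² = 17, P_1P_3² = 50, P_2P_3² = 45.
Since P_1P_3² = 50 < 45 + 17 = 62, the triangle is acute, so the smallest enclosing circle is the circumcircle.
Circumcentre = (-65/18, -77/18), r² = 2125/162.
Centre = (-65/18, -77/18).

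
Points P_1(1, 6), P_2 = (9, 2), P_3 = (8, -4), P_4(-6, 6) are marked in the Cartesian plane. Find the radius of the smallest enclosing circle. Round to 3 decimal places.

8.602

The farthest pair is P_3–P_4 with squared distance 296. The circle on this segment as diameter has centre (1, 1) and r² = 296/4 = 74.
Check P_1: distance² to centre = 25 ≤ 74, so it lies inside.
All remaining points lie in this disk, and no smaller disk contains both endpoints, so this is the minimum enclosing circle.
r = √74 ≈ 8.602.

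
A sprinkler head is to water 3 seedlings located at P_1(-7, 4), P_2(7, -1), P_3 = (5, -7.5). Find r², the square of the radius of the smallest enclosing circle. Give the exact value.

Side lengths²: P_1P_2² = 221, P_1P_3² = 276.25, P_2P_3² = 46.25.
Since P_1P_3² = 276.25 ≥ 221 + 46.25 = 267.25, the angle opposite P_1P_3 is not acute, so the smallest enclosing circle has P_1P_3 as diameter.
Centre = midpoint of P_1P_3 = (-1, -1.75), r² = 276.25/4 = 69.0625.

69.0625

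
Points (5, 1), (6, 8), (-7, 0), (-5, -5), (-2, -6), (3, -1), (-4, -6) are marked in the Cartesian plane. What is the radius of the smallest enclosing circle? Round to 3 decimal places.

By Welzl's lemma the MEC is supported by two points (diametrically opposite) or three points (on a circumcircle).
The farthest pair is (6, 8)–(-4, -6) with squared distance 296. The circle on this segment as diameter has centre (1, 1) and r² = 296/4 = 74.
Check (5, 1): distance² to centre = 16 ≤ 74, so it lies inside.
All remaining points lie in this disk, and no smaller disk contains both endpoints, so this is the minimum enclosing circle.
r = √74 ≈ 8.602.

8.602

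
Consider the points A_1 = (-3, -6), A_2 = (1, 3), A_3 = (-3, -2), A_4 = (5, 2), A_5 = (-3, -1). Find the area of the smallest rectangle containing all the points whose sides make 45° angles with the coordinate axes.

40

In coordinates u = x + y, v = x − y the rectangle is axis-aligned; the map (x,y)→(u,v) scales areas by 2.
u-values: -9, 4, -5, 7, -4; range = 7 − (-9) = 16.
v-values: 3, -2, -1, 3, -2; range = 3 − (-2) = 5.
Area = (16 × 5) / 2 = 40.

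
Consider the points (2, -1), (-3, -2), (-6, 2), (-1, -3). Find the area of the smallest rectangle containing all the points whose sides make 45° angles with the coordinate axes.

33

In coordinates u = x + y, v = x − y the rectangle is axis-aligned; the map (x,y)→(u,v) scales areas by 2.
u-values: 1, -5, -4, -4; range = 1 − (-5) = 6.
v-values: 3, -1, -8, 2; range = 3 − (-8) = 11.
Area = (6 × 11) / 2 = 33.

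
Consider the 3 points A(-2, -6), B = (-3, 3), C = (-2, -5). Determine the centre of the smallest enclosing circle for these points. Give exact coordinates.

Side lengths²: AB² = 82, AC² = 1, BC² = 65.
Since AB² = 82 ≥ 65 + 1 = 66, the angle opposite AB is not acute, so the smallest enclosing circle has AB as diameter.
Centre = midpoint of AB = (-2.5, -1.5), r² = 82/4 = 20.5.
Centre = (-2.5, -1.5).

(-2.5, -1.5)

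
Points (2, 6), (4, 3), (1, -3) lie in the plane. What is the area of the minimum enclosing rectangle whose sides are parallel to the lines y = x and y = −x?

In coordinates u = x + y, v = x − y the rectangle is axis-aligned; the map (x,y)→(u,v) scales areas by 2.
u-values: 8, 7, -2; range = 8 − (-2) = 10.
v-values: -4, 1, 4; range = 4 − (-4) = 8.
Area = (10 × 8) / 2 = 40.

40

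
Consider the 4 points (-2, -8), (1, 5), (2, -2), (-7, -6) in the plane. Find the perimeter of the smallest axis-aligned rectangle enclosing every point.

44

Width = max x − min x = 2 − (-7) = 9.
Height = max y − min y = 5 − (-8) = 13.
Perimeter = 2(9 + 13) = 44.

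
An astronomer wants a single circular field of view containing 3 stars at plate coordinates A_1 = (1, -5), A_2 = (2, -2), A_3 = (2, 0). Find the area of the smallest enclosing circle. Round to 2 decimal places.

Side lengths²: A_1A_2² = 10, A_1A_3² = 26, A_2A_3² = 4.
Since A_1A_3² = 26 ≥ 10 + 4 = 14, the angle opposite A_1A_3 is not acute, so the smallest enclosing circle has A_1A_3 as diameter.
Centre = midpoint of A_1A_3 = (1.5, -2.5), r² = 26/4 = 6.5.
Area = π·r² = π·6.5 ≈ 20.42.

20.42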